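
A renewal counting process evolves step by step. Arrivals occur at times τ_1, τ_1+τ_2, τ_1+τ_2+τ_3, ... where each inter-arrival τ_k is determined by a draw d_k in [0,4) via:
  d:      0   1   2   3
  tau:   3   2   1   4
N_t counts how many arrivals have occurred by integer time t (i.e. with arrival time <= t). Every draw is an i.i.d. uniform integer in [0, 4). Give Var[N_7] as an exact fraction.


Inter-arrival values over d=0..3: [3, 2, 1, 4]
Each d has probability 1/4, so the pmf of τ is: f(1) = 1/4, f(2) = 1/4, f(3) = 1/4, f(4) = 1/4
Let p_n(j) = P(N_n = j), with p_0 = [1]. Condition on τ_1: p_n(0) = P(τ > n), and for j >= 1, p_n(j) = Σ_{k<=n} f(k)·p_{n−k}(j−1)
p_1 = [3/4, 1/4]  (j = 0..1)
p_2 = [1/2, 7/16, 1/16]  (j = 0..2)
p_3 = [1/4, 9/16, 11/64, 1/64]  (j = 0..3)
p_4 = [0, 5/8, 5/16, 15/256, 1/256]  (j = 0..4)
p_5 = [0, 3/8, 15/32, 35/256, 19/1024, 1/1024]  (j = 0..5)
p_6 = [0, 3/16, 1/2, 65/256, 27/512, 23/4096, 1/4096]  (j = 0..6)
p_7 = [0, 1/16, 7/16, 93/256, 119/1024, 77/4096, 27/16384, 1/16384]  (j = 0..7)
E[N_7] = Σ j·p_7(j) = 42541/16384;  E[N_7²] = Σ j²·p_7(j) = 122449/16384
Var[N_7] = 122449/16384 − (42541/16384)² = 196467735/268435456

196467735/268435456


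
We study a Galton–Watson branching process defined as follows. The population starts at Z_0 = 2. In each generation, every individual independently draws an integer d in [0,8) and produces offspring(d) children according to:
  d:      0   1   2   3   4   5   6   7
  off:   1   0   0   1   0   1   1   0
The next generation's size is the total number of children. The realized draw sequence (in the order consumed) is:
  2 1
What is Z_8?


gen 0: Z_0=2, draws=[2, 1], offspring=[0, 0], Z_1=0
gen 1: Z_1=0, draws=[], offspring=[], Z_2=0
gen 2: Z_2=0, draws=[], offspring=[], Z_3=0
gen 3: Z_3=0, draws=[], offspring=[], Z_4=0
gen 4: Z_4=0, draws=[], offspring=[], Z_5=0
gen 5: Z_5=0, draws=[], offspring=[], Z_6=0
gen 6: Z_6=0, draws=[], offspring=[], Z_7=0
gen 7: Z_7=0, draws=[], offspring=[], Z_8=0

0


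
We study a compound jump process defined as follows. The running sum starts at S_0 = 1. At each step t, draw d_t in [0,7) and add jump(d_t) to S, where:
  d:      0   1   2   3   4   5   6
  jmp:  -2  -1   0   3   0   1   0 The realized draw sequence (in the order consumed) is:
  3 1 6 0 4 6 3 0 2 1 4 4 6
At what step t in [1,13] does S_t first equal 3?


2

t=0: S=1, d=3, jump=3, S_1=4
t=1: S=4, d=1, jump=-1, S_2=3
t=2: S=3, d=6, jump=0, S_3=3
t=3: S=3, d=0, jump=-2, S_4=1
t=4: S=1, d=4, jump=0, S_5=1
t=5: S=1, d=6, jump=0, S_6=1
t=6: S=1, d=3, jump=3, S_7=4
t=7: S=4, d=0, jump=-2, S_8=2
t=8: S=2, d=2, jump=0, S_9=2
t=9: S=2, d=1, jump=-1, S_10=1
t=10: S=1, d=4, jump=0, S_11=1
t=11: S=1, d=4, jump=0, S_12=1
t=12: S=1, d=6, jump=0, S_13=1


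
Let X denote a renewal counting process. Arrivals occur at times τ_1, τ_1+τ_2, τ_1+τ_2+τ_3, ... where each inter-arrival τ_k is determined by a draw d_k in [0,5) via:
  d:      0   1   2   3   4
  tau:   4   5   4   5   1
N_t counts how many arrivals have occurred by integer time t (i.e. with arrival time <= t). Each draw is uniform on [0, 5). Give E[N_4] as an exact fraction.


Inter-arrival values over d=0..4: [4, 5, 4, 5, 1]
Each d has probability 1/5, so the pmf of τ is: f(1) = 1/5, f(4) = 2/5, f(5) = 2/5
Renewal equation for m(n) = E[N_n]: condition on τ_1 = k (if k <= n, one arrival plus a fresh copy on the remaining n−k steps): m(n) = F(n) + Σ_{k<=n} f(k)·m(n−k), where F(n) = P(τ <= n) and m(0) = 0
m(1) = F(1) = 1/5
m(2) = F(2) + f(1)·m(1) = 1/5 + 1/5·1/5 = 6/25
m(3) = F(3) + f(1)·m(2) = 1/5 + 1/5·6/25 = 31/125
m(4) = F(4) + f(1)·m(3) = 3/5 + 1/5·31/125 = 406/625
E[N_4] = m(4) = 406/625

406/625


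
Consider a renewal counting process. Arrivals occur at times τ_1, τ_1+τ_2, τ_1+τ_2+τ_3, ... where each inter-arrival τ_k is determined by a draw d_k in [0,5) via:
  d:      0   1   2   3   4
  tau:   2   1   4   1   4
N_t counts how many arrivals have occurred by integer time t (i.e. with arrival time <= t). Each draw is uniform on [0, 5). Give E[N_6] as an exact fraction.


Inter-arrival values over d=0..4: [2, 1, 4, 1, 4]
Each d has probability 1/5, so the pmf of τ is: f(1) = 2/5, f(2) = 1/5, f(4) = 2/5
Renewal equation for m(n) = E[N_n]: condition on τ_1 = k (if k <= n, one arrival plus a fresh copy on the remaining n−k steps): m(n) = F(n) + Σ_{k<=n} f(k)·m(n−k), where F(n) = P(τ <= n) and m(0) = 0
m(1) = F(1) = 2/5
m(2) = F(2) + f(1)·m(1) = 3/5 + 2/5·2/5 = 19/25
m(3) = F(3) + f(1)·m(2) + f(2)·m(1) = 3/5 + 2/5·19/25 + 1/5·2/5 = 123/125
m(4) = F(4) + f(1)·m(3) + f(2)·m(2) = 1 + 2/5·123/125 + 1/5·19/25 = 966/625
m(5) = F(5) + f(1)·m(4) + f(2)·m(3) + f(4)·m(1) = 1 + 2/5·966/625 + 1/5·123/125 + 2/5·2/5 = 6172/3125
m(6) = F(6) + f(1)·m(5) + f(2)·m(4) + f(4)·m(2) = 1 + 2/5·6172/3125 + 1/5·966/625 + 2/5·19/25 = 37549/15625
E[N_6] = m(6) = 37549/15625

37549/15625


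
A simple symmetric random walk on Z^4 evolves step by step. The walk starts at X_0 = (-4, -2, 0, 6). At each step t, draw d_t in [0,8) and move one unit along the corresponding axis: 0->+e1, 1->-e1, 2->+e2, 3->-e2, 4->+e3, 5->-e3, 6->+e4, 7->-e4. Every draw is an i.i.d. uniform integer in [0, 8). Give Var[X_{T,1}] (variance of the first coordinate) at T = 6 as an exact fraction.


Outcome values over d=0..7: [1, -1, 0, 0, 0, 0, 0, 0]
Σy = 0, Σy² = 2, M = 8
μ = 0/8 = 0,  σ² = 2/8 − (0)² = 1/4
Independent increments: Var[X_6] = 6·σ² = 6·(1/4) = 3/2

3/2


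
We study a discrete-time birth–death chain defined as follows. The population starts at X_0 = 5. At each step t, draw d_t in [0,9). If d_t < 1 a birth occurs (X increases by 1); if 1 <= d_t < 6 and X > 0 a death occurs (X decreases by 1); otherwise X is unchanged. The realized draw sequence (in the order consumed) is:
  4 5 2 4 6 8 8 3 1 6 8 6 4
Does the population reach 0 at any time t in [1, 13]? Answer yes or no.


t=0: X=5, d=4 → death, X_1=4
t=1: X=4, d=5 → death, X_2=3
t=2: X=3, d=2 → death, X_3=2
t=3: X=2, d=4 → death, X_4=1
t=4: X=1, d=6 → hold, X_5=1
t=5: X=1, d=8 → hold, X_6=1
t=6: X=1, d=8 → hold, X_7=1
t=7: X=1, d=3 → death, X_8=0
t=8: X=0, d=1 → hold, X_9=0
t=9: X=0, d=6 → hold, X_10=0
t=10: X=0, d=8 → hold, X_11=0
t=11: X=0, d=6 → hold, X_12=0
t=12: X=0, d=4 → hold, X_13=0

yes


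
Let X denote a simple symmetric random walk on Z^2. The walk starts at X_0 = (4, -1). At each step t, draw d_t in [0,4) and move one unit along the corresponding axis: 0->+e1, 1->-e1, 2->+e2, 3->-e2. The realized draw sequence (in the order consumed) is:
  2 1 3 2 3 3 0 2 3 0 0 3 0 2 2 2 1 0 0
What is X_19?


t=0: X=(4, -1), d=2 → +e2, X_1=(4, 0)
t=1: X=(4, 0), d=1 → -e1, X_2=(3, 0)
t=2: X=(3, 0), d=3 → -e2, X_3=(3, -1)
t=3: X=(3, -1), d=2 → +e2, X_4=(3, 0)
t=4: X=(3, 0), d=3 → -e2, X_5=(3, -1)
t=5: X=(3, -1), d=3 → -e2, X_6=(3, -2)
t=6: X=(3, -2), d=0 → +e1, X_7=(4, -2)
t=7: X=(4, -2), d=2 → +e2, X_8=(4, -1)
t=8: X=(4, -1), d=3 → -e2, X_9=(4, -2)
t=9: X=(4, -2), d=0 → +e1, X_10=(5, -2)
t=10: X=(5, -2), d=0 → +e1, X_11=(6, -2)
t=11: X=(6, -2), d=3 → -e2, X_12=(6, -3)
t=12: X=(6, -3), d=0 → +e1, X_13=(7, -3)
t=13: X=(7, -3), d=2 → +e2, X_14=(7, -2)
t=14: X=(7, -2), d=2 → +e2, X_15=(7, -1)
t=15: X=(7, -1), d=2 → +e2, X_16=(7, 0)
t=16: X=(7, 0), d=1 → -e1, X_17=(6, 0)
t=17: X=(6, 0), d=0 → +e1, X_18=(7, 0)
t=18: X=(7, 0), d=0 → +e1, X_19=(8, 0)

(8, 0)


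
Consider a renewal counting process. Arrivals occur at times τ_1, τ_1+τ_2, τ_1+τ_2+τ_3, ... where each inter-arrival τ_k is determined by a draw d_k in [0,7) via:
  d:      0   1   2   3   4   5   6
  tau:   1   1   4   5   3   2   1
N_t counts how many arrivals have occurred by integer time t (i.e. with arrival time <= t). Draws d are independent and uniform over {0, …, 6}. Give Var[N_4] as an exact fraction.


Inter-arrival values over d=0..6: [1, 1, 4, 5, 3, 2, 1]
Each d has probability 1/7, so the pmf of τ is: f(1) = 3/7, f(2) = 1/7, f(3) = 1/7, f(4) = 1/7, f(5) = 1/7
Let p_n(j) = P(N_n = j), with p_0 = [1]. Condition on τ_1: p_n(0) = P(τ > n), and for j >= 1, p_n(j) = Σ_{k<=n} f(k)·p_{n−k}(j−1)
p_1 = [4/7, 3/7]  (j = 0..1)
p_2 = [3/7, 19/49, 9/49]  (j = 0..2)
p_3 = [2/7, 20/49, 78/343, 27/343]  (j = 0..3)
p_4 = [1/7, 20/49, 100/343, 297/2401, 81/2401]  (j = 0..4)
E[N_4] = Σ j·p_4(j) = 3595/2401;  E[N_4²] = Σ j²·p_4(j) = 1107/343
Var[N_4] = 1107/343 − (3595/2401)² = 5681324/5764801

5681324/5764801


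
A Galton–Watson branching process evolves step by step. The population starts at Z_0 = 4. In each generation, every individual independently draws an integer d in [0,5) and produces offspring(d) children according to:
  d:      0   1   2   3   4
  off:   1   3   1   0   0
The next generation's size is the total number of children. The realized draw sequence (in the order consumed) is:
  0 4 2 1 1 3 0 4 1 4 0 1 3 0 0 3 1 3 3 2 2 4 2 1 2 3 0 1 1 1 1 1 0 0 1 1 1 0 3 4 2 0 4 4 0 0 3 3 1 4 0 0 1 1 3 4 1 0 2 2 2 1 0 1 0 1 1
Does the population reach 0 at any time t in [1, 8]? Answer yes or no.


gen 0: Z_0=4, draws=[0, 4, 2, 1], offspring=[1, 0, 1, 3], Z_1=5
gen 1: Z_1=5, draws=[1, 3, 0, 4, 1], offspring=[3, 0, 1, 0, 3], Z_2=7
gen 2: Z_2=7, draws=[4, 0, 1, 3, 0, 0, 3], offspring=[0, 1, 3, 0, 1, 1, 0], Z_3=6
gen 3: Z_3=6, draws=[1, 3, 3, 2, 2, 4], offspring=[3, 0, 0, 1, 1, 0], Z_4=5
gen 4: Z_4=5, draws=[2, 1, 2, 3, 0], offspring=[1, 3, 1, 0, 1], Z_5=6
gen 5: Z_5=6, draws=[1, 1, 1, 1, 1, 0], offspring=[3, 3, 3, 3, 3, 1], Z_6=16
gen 6: Z_6=16, draws=[0, 1, 1, 1, 0, 3, 4, 2, 0, 4, 4, 0, 0, 3, 3, 1], offspring=[1, 3, 3, 3, 1, 0, 0, 1, 1, 0, 0, 1, 1, 0, 0, 3], Z_7=18
gen 7: Z_7=18, draws=[4, 0, 0, 1, 1, 3, 4, 1, 0, 2, 2, 2, 1, 0, 1, 0, 1, 1], offspring=[0, 1, 1, 3, 3, 0, 0, 3, 1, 1, 1, 1, 3, 1, 3, 1, 3, 3], Z_8=29

no


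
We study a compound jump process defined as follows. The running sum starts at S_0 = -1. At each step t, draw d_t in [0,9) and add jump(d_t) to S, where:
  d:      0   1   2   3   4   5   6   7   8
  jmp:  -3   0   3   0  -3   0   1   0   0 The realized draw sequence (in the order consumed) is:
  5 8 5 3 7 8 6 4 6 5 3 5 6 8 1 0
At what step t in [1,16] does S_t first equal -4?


t=0: S=-1, d=5, jump=0, S_1=-1
t=1: S=-1, d=8, jump=0, S_2=-1
t=2: S=-1, d=5, jump=0, S_3=-1
t=3: S=-1, d=3, jump=0, S_4=-1
t=4: S=-1, d=7, jump=0, S_5=-1
t=5: S=-1, d=8, jump=0, S_6=-1
t=6: S=-1, d=6, jump=1, S_7=0
t=7: S=0, d=4, jump=-3, S_8=-3
t=8: S=-3, d=6, jump=1, S_9=-2
t=9: S=-2, d=5, jump=0, S_10=-2
t=10: S=-2, d=3, jump=0, S_11=-2
t=11: S=-2, d=5, jump=0, S_12=-2
t=12: S=-2, d=6, jump=1, S_13=-1
t=13: S=-1, d=8, jump=0, S_14=-1
t=14: S=-1, d=1, jump=0, S_15=-1
t=15: S=-1, d=0, jump=-3, S_16=-4

16


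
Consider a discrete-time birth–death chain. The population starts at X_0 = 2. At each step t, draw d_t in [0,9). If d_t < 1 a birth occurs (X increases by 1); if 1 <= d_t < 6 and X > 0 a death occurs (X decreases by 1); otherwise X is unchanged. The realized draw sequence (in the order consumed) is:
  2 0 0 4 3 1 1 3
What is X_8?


0

t=0: X=2, d=2 → death, X_1=1
t=1: X=1, d=0 → birth, X_2=2
t=2: X=2, d=0 → birth, X_3=3
t=3: X=3, d=4 → death, X_4=2
t=4: X=2, d=3 → death, X_5=1
t=5: X=1, d=1 → death, X_6=0
t=6: X=0, d=1 → hold, X_7=0
t=7: X=0, d=3 → hold, X_8=0


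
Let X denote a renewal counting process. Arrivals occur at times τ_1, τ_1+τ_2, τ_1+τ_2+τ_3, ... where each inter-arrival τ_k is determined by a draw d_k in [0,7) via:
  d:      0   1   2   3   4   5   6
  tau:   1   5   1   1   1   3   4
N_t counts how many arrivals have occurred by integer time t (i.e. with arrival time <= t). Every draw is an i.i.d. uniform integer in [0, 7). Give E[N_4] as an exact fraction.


Inter-arrival values over d=0..6: [1, 5, 1, 1, 1, 3, 4]
Each d has probability 1/7, so the pmf of τ is: f(1) = 4/7, f(3) = 1/7, f(4) = 1/7, f(5) = 1/7
Renewal equation for m(n) = E[N_n]: condition on τ_1 = k (if k <= n, one arrival plus a fresh copy on the remaining n−k steps): m(n) = F(n) + Σ_{k<=n} f(k)·m(n−k), where F(n) = P(τ <= n) and m(0) = 0
m(1) = F(1) = 4/7
m(2) = F(2) + f(1)·m(1) = 4/7 + 4/7·4/7 = 44/49
m(3) = F(3) + f(1)·m(2) = 5/7 + 4/7·44/49 = 421/343
m(4) = F(4) + f(1)·m(3) + f(3)·m(1) = 6/7 + 4/7·421/343 + 1/7·4/7 = 3938/2401
E[N_4] = m(4) = 3938/2401

3938/2401


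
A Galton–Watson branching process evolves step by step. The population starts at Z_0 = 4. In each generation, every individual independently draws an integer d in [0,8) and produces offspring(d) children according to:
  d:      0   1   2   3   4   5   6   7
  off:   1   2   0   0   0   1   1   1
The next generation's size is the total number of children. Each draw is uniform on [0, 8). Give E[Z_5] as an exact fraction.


243/256

Outcome values over d=0..7: [1, 2, 0, 0, 0, 1, 1, 1]
Σy = 6, Σy² = 8, M = 8
μ = 6/8 = 3/4,  σ² = 8/8 − (3/4)² = 7/16
E[Z_0] = 4
E[Z_1] = 3/4·E[Z_0] = 3
E[Z_2] = 3/4·E[Z_1] = 9/4
E[Z_3] = 3/4·E[Z_2] = 27/16
E[Z_4] = 3/4·E[Z_3] = 81/64
E[Z_5] = 3/4·E[Z_4] = 243/256


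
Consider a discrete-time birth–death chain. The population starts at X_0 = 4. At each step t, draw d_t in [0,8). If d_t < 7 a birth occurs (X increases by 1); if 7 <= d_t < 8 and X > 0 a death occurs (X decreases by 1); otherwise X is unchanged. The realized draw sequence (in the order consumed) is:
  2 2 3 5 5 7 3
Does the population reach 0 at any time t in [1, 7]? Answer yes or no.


t=0: X=4, d=2 → birth, X_1=5
t=1: X=5, d=2 → birth, X_2=6
t=2: X=6, d=3 → birth, X_3=7
t=3: X=7, d=5 → birth, X_4=8
t=4: X=8, d=5 → birth, X_5=9
t=5: X=9, d=7 → death, X_6=8
t=6: X=8, d=3 → birth, X_7=9

no


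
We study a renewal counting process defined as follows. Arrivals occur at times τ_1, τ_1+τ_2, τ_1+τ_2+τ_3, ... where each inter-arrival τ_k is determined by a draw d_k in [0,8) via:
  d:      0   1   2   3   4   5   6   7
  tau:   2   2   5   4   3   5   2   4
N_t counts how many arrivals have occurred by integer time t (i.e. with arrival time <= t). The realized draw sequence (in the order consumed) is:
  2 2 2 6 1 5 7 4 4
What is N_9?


1

draw d_1=2: τ_1=5, arrival time A_1=5
draw d_2=2: τ_2=5, arrival time A_2=10
draw d_3=2: τ_3=5, arrival time A_3=15
draw d_4=6: τ_4=2, arrival time A_4=17
draw d_5=1: τ_5=2, arrival time A_5=19
draw d_6=5: τ_6=5, arrival time A_6=24
draw d_7=7: τ_7=4, arrival time A_7=28
draw d_8=4: τ_8=3, arrival time A_8=31
draw d_9=4: τ_9=3, arrival time A_9=34
N_t over t=0..9: 0:0 1:0 2:0 3:0 4:0 5:1 6:1 7:1 8:1 9:1


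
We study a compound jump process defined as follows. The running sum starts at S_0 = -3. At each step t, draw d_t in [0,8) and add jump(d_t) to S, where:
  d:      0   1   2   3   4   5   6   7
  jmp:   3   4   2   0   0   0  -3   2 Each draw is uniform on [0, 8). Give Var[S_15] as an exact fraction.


Outcome values over d=0..7: [3, 4, 2, 0, 0, 0, -3, 2]
Σy = 8, Σy² = 42, M = 8
μ = 8/8 = 1,  σ² = 42/8 − (1)² = 17/4
Independent increments: Var[S_15] = 15·σ² = 15·(17/4) = 255/4

255/4


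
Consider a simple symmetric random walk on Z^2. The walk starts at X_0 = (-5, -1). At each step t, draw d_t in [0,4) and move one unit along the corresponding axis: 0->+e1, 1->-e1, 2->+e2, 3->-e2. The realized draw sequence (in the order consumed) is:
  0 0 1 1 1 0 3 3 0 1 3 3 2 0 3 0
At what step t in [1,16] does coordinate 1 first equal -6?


5

t=0: X=(-5, -1), d=0 → +e1, X_1=(-4, -1)
t=1: X=(-4, -1), d=0 → +e1, X_2=(-3, -1)
t=2: X=(-3, -1), d=1 → -e1, X_3=(-4, -1)
t=3: X=(-4, -1), d=1 → -e1, X_4=(-5, -1)
t=4: X=(-5, -1), d=1 → -e1, X_5=(-6, -1)
t=5: X=(-6, -1), d=0 → +e1, X_6=(-5, -1)
t=6: X=(-5, -1), d=3 → -e2, X_7=(-5, -2)
t=7: X=(-5, -2), d=3 → -e2, X_8=(-5, -3)
t=8: X=(-5, -3), d=0 → +e1, X_9=(-4, -3)
t=9: X=(-4, -3), d=1 → -e1, X_10=(-5, -3)
t=10: X=(-5, -3), d=3 → -e2, X_11=(-5, -4)
t=11: X=(-5, -4), d=3 → -e2, X_12=(-5, -5)
t=12: X=(-5, -5), d=2 → +e2, X_13=(-5, -4)
t=13: X=(-5, -4), d=0 → +e1, X_14=(-4, -4)
t=14: X=(-4, -4), d=3 → -e2, X_15=(-4, -5)
t=15: X=(-4, -5), d=0 → +e1, X_16=(-3, -5)


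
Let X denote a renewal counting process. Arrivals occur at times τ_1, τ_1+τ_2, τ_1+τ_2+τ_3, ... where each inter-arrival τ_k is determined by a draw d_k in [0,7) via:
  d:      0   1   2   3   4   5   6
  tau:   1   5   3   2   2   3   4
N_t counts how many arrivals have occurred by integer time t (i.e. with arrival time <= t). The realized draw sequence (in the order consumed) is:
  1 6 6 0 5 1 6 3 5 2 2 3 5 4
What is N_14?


draw d_1=1: τ_1=5, arrival time A_1=5
draw d_2=6: τ_2=4, arrival time A_2=9
draw d_3=6: τ_3=4, arrival time A_3=13
draw d_4=0: τ_4=1, arrival time A_4=14
draw d_5=5: τ_5=3, arrival time A_5=17
draw d_6=1: τ_6=5, arrival time A_6=22
draw d_7=6: τ_7=4, arrival time A_7=26
draw d_8=3: τ_8=2, arrival time A_8=28
draw d_9=5: τ_9=3, arrival time A_9=31
draw d_10=2: τ_10=3, arrival time A_10=34
draw d_11=2: τ_11=3, arrival time A_11=37
draw d_12=3: τ_12=2, arrival time A_12=39
draw d_13=5: τ_13=3, arrival time A_13=42
draw d_14=4: τ_14=2, arrival time A_14=44
N_t over t=0..14: 0:0 1:0 2:0 3:0 4:0 5:1 6:1 7:1 8:1 9:2 10:2 11:2 12:2 13:3 14:4

4


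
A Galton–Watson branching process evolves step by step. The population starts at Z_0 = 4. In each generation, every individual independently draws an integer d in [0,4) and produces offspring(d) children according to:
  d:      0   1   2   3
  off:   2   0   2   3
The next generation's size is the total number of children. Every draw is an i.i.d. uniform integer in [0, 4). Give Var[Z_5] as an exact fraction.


240001559/262144

Outcome values over d=0..3: [2, 0, 2, 3]
Σy = 7, Σy² = 17, M = 4
μ = 7/4 = 7/4,  σ² = 17/4 − (7/4)² = 19/16
V_0 = 0, E_0 = 4
V_1 = 19/16·E_0 + (7/4)²·V_0 = 19/4;  E_1 = 7
V_2 = 19/16·E_1 + (7/4)²·V_1 = 1463/64;  E_2 = 49/4
V_3 = 19/16·E_2 + (7/4)²·V_2 = 86583/1024;  E_3 = 343/16
V_4 = 19/16·E_3 + (7/4)²·V_3 = 4659655/16384;  E_4 = 2401/64
V_5 = 19/16·E_4 + (7/4)²·V_4 = 240001559/262144;  E_5 = 16807/256


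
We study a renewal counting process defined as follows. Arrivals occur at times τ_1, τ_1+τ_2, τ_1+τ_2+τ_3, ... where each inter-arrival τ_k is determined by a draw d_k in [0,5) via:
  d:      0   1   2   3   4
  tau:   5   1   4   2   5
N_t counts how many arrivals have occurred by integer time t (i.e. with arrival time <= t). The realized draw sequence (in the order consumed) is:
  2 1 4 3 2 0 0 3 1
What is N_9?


2

draw d_1=2: τ_1=4, arrival time A_1=4
draw d_2=1: τ_2=1, arrival time A_2=5
draw d_3=4: τ_3=5, arrival time A_3=10
draw d_4=3: τ_4=2, arrival time A_4=12
draw d_5=2: τ_5=4, arrival time A_5=16
draw d_6=0: τ_6=5, arrival time A_6=21
draw d_7=0: τ_7=5, arrival time A_7=26
draw d_8=3: τ_8=2, arrival time A_8=28
draw d_9=1: τ_9=1, arrival time A_9=29
N_t over t=0..9: 0:0 1:0 2:0 3:0 4:1 5:2 6:2 7:2 8:2 9:2


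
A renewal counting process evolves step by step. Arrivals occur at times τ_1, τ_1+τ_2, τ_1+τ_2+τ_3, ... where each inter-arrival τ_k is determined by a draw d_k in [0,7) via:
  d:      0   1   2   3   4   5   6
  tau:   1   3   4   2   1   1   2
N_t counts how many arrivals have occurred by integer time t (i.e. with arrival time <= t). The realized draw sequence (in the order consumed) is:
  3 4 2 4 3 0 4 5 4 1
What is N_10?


5

draw d_1=3: τ_1=2, arrival time A_1=2
draw d_2=4: τ_2=1, arrival time A_2=3
draw d_3=2: τ_3=4, arrival time A_3=7
draw d_4=4: τ_4=1, arrival time A_4=8
draw d_5=3: τ_5=2, arrival time A_5=10
draw d_6=0: τ_6=1, arrival time A_6=11
draw d_7=4: τ_7=1, arrival time A_7=12
draw d_8=5: τ_8=1, arrival time A_8=13
draw d_9=4: τ_9=1, arrival time A_9=14
draw d_10=1: τ_10=3, arrival time A_10=17
N_t over t=0..10: 0:0 1:0 2:1 3:2 4:2 5:2 6:2 7:3 8:4 9:4 10:5


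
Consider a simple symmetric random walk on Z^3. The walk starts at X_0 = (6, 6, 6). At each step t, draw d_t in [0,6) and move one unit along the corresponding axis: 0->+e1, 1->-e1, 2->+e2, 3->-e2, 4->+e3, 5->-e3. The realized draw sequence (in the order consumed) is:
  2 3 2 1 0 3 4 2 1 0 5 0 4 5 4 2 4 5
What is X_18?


t=0: X=(6, 6, 6), d=2 → +e2, X_1=(6, 7, 6)
t=1: X=(6, 7, 6), d=3 → -e2, X_2=(6, 6, 6)
t=2: X=(6, 6, 6), d=2 → +e2, X_3=(6, 7, 6)
t=3: X=(6, 7, 6), d=1 → -e1, X_4=(5, 7, 6)
t=4: X=(5, 7, 6), d=0 → +e1, X_5=(6, 7, 6)
t=5: X=(6, 7, 6), d=3 → -e2, X_6=(6, 6, 6)
t=6: X=(6, 6, 6), d=4 → +e3, X_7=(6, 6, 7)
t=7: X=(6, 6, 7), d=2 → +e2, X_8=(6, 7, 7)
t=8: X=(6, 7, 7), d=1 → -e1, X_9=(5, 7, 7)
t=9: X=(5, 7, 7), d=0 → +e1, X_10=(6, 7, 7)
t=10: X=(6, 7, 7), d=5 → -e3, X_11=(6, 7, 6)
t=11: X=(6, 7, 6), d=0 → +e1, X_12=(7, 7, 6)
t=12: X=(7, 7, 6), d=4 → +e3, X_13=(7, 7, 7)
t=13: X=(7, 7, 7), d=5 → -e3, X_14=(7, 7, 6)
t=14: X=(7, 7, 6), d=4 → +e3, X_15=(7, 7, 7)
t=15: X=(7, 7, 7), d=2 → +e2, X_16=(7, 8, 7)
t=16: X=(7, 8, 7), d=4 → +e3, X_17=(7, 8, 8)
t=17: X=(7, 8, 8), d=5 → -e3, X_18=(7, 8, 7)

(7, 8, 7)


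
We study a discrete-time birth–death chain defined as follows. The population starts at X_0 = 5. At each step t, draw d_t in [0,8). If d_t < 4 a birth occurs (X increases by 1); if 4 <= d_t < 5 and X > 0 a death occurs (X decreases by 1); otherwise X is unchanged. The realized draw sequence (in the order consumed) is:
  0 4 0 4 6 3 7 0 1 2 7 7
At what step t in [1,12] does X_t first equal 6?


t=0: X=5, d=0 → birth, X_1=6
t=1: X=6, d=4 → death, X_2=5
t=2: X=5, d=0 → birth, X_3=6
t=3: X=6, d=4 → death, X_4=5
t=4: X=5, d=6 → hold, X_5=5
t=5: X=5, d=3 → birth, X_6=6
t=6: X=6, d=7 → hold, X_7=6
t=7: X=6, d=0 → birth, X_8=7
t=8: X=7, d=1 → birth, X_9=8
t=9: X=8, d=2 → birth, X_10=9
t=10: X=9, d=7 → hold, X_11=9
t=11: X=9, d=7 → hold, X_12=9

1


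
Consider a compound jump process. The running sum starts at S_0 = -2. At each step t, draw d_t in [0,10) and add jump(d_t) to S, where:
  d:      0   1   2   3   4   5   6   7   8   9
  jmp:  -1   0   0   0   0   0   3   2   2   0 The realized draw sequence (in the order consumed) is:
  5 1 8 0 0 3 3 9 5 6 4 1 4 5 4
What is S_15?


1

t=0: S=-2, d=5, jump=0, S_1=-2
t=1: S=-2, d=1, jump=0, S_2=-2
t=2: S=-2, d=8, jump=2, S_3=0
t=3: S=0, d=0, jump=-1, S_4=-1
t=4: S=-1, d=0, jump=-1, S_5=-2
t=5: S=-2, d=3, jump=0, S_6=-2
t=6: S=-2, d=3, jump=0, S_7=-2
t=7: S=-2, d=9, jump=0, S_8=-2
t=8: S=-2, d=5, jump=0, S_9=-2
t=9: S=-2, d=6, jump=3, S_10=1
t=10: S=1, d=4, jump=0, S_11=1
t=11: S=1, d=1, jump=0, S_12=1
t=12: S=1, d=4, jump=0, S_13=1
t=13: S=1, d=5, jump=0, S_14=1
t=14: S=1, d=4, jump=0, S_15=1


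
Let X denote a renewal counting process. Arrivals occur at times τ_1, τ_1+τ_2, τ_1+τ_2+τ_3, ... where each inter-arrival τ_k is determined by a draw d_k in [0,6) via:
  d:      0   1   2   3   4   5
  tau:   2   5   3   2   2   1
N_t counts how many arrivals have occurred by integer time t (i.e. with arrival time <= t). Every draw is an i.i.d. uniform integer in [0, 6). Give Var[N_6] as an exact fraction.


1693875623/2176782336

Inter-arrival values over d=0..5: [2, 5, 3, 2, 2, 1]
Each d has probability 1/6, so the pmf of τ is: f(1) = 1/6, f(2) = 1/2, f(3) = 1/6, f(5) = 1/6
Let p_n(j) = P(N_n = j), with p_0 = [1]. Condition on τ_1: p_n(0) = P(τ > n), and for j >= 1, p_n(j) = Σ_{k<=n} f(k)·p_{n−k}(j−1)
p_1 = [5/6, 1/6]  (j = 0..1)
p_2 = [1/3, 23/36, 1/36]  (j = 0..2)
p_3 = [1/6, 23/36, 41/216, 1/216]  (j = 0..3)
p_4 = [1/6, 1/3, 49/108, 59/1296, 1/1296]  (j = 0..4)
p_5 = [0, 1/3, 13/27, 227/1296, 77/7776, 1/7776]  (j = 0..5)
p_6 = [0, 1/4, 77/216, 439/1296, 205/3888, 95/46656, 1/46656]  (j = 0..6)
E[N_6] = Σ j·p_6(j) = 102661/46656;  E[N_6²] = Σ j²·p_6(j) = 262199/46656
Var[N_6] = 262199/46656 − (102661/46656)² = 1693875623/2176782336


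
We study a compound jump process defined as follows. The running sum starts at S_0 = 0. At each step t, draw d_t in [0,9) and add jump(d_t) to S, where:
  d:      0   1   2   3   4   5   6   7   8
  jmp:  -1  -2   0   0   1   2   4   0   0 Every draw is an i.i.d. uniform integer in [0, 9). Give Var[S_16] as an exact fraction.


Outcome values over d=0..8: [-1, -2, 0, 0, 1, 2, 4, 0, 0]
Σy = 4, Σy² = 26, M = 9
μ = 4/9 = 4/9,  σ² = 26/9 − (4/9)² = 218/81
Independent increments: Var[S_16] = 16·σ² = 16·(218/81) = 3488/81

3488/81


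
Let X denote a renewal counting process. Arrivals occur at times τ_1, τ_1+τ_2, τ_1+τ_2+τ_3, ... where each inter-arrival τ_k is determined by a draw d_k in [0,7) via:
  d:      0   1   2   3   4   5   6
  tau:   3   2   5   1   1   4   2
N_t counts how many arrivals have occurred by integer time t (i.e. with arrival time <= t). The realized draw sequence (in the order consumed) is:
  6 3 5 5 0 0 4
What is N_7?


3

draw d_1=6: τ_1=2, arrival time A_1=2
draw d_2=3: τ_2=1, arrival time A_2=3
draw d_3=5: τ_3=4, arrival time A_3=7
draw d_4=5: τ_4=4, arrival time A_4=11
draw d_5=0: τ_5=3, arrival time A_5=14
draw d_6=0: τ_6=3, arrival time A_6=17
draw d_7=4: τ_7=1, arrival time A_7=18
N_t over t=0..7: 0:0 1:0 2:1 3:2 4:2 5:2 6:2 7:3


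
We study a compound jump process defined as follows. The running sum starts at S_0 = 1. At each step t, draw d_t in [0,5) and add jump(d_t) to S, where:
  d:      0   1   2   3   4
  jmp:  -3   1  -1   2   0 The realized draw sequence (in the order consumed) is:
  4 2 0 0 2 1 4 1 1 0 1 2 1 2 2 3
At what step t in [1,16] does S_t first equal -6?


4

t=0: S=1, d=4, jump=0, S_1=1
t=1: S=1, d=2, jump=-1, S_2=0
t=2: S=0, d=0, jump=-3, S_3=-3
t=3: S=-3, d=0, jump=-3, S_4=-6
t=4: S=-6, d=2, jump=-1, S_5=-7
t=5: S=-7, d=1, jump=1, S_6=-6
t=6: S=-6, d=4, jump=0, S_7=-6
t=7: S=-6, d=1, jump=1, S_8=-5
t=8: S=-5, d=1, jump=1, S_9=-4
t=9: S=-4, d=0, jump=-3, S_10=-7
t=10: S=-7, d=1, jump=1, S_11=-6
t=11: S=-6, d=2, jump=-1, S_12=-7
t=12: S=-7, d=1, jump=1, S_13=-6
t=13: S=-6, d=2, jump=-1, S_14=-7
t=14: S=-7, d=2, jump=-1, S_15=-8
t=15: S=-8, d=3, jump=2, S_16=-6


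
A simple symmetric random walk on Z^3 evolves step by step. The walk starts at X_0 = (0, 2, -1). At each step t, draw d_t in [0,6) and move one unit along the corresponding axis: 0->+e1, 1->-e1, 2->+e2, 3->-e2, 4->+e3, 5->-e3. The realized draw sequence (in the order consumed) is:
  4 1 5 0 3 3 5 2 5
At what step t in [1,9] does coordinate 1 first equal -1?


2

t=0: X=(0, 2, -1), d=4 → +e3, X_1=(0, 2, 0)
t=1: X=(0, 2, 0), d=1 → -e1, X_2=(-1, 2, 0)
t=2: X=(-1, 2, 0), d=5 → -e3, X_3=(-1, 2, -1)
t=3: X=(-1, 2, -1), d=0 → +e1, X_4=(0, 2, -1)
t=4: X=(0, 2, -1), d=3 → -e2, X_5=(0, 1, -1)
t=5: X=(0, 1, -1), d=3 → -e2, X_6=(0, 0, -1)
t=6: X=(0, 0, -1), d=5 → -e3, X_7=(0, 0, -2)
t=7: X=(0, 0, -2), d=2 → +e2, X_8=(0, 1, -2)
t=8: X=(0, 1, -2), d=5 → -e3, X_9=(0, 1, -3)


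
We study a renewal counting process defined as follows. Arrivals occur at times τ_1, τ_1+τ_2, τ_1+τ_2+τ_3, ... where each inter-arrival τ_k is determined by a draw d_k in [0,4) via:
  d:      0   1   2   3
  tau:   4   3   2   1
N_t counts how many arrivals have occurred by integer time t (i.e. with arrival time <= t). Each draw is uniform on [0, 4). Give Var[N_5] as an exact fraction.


582407/1048576

Inter-arrival values over d=0..3: [4, 3, 2, 1]
Each d has probability 1/4, so the pmf of τ is: f(1) = 1/4, f(2) = 1/4, f(3) = 1/4, f(4) = 1/4
Let p_n(j) = P(N_n = j), with p_0 = [1]. Condition on τ_1: p_n(0) = P(τ > n), and for j >= 1, p_n(j) = Σ_{k<=n} f(k)·p_{n−k}(j−1)
p_1 = [3/4, 1/4]  (j = 0..1)
p_2 = [1/2, 7/16, 1/16]  (j = 0..2)
p_3 = [1/4, 9/16, 11/64, 1/64]  (j = 0..3)
p_4 = [0, 5/8, 5/16, 15/256, 1/256]  (j = 0..4)
p_5 = [0, 3/8, 15/32, 35/256, 19/1024, 1/1024]  (j = 0..5)
E[N_5] = Σ j·p_5(j) = 1845/1024;  E[N_5²] = Σ j²·p_5(j) = 3893/1024
Var[N_5] = 3893/1024 − (1845/1024)² = 582407/1048576


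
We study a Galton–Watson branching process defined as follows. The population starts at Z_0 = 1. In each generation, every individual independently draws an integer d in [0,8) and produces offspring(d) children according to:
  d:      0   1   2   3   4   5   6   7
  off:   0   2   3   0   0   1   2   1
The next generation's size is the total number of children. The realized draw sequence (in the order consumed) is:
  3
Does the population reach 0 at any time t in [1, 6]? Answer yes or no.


gen 0: Z_0=1, draws=[3], offspring=[0], Z_1=0
gen 1: Z_1=0, draws=[], offspring=[], Z_2=0
gen 2: Z_2=0, draws=[], offspring=[], Z_3=0
gen 3: Z_3=0, draws=[], offspring=[], Z_4=0
gen 4: Z_4=0, draws=[], offspring=[], Z_5=0
gen 5: Z_5=0, draws=[], offspring=[], Z_6=0

yes


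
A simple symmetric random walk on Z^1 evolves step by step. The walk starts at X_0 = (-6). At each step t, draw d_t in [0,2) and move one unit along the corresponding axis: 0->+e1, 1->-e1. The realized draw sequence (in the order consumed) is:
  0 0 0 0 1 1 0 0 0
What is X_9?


t=0: X=(-6), d=0 → +e1, X_1=(-5)
t=1: X=(-5), d=0 → +e1, X_2=(-4)
t=2: X=(-4), d=0 → +e1, X_3=(-3)
t=3: X=(-3), d=0 → +e1, X_4=(-2)
t=4: X=(-2), d=1 → -e1, X_5=(-3)
t=5: X=(-3), d=1 → -e1, X_6=(-4)
t=6: X=(-4), d=0 → +e1, X_7=(-3)
t=7: X=(-3), d=0 → +e1, X_8=(-2)
t=8: X=(-2), d=0 → +e1, X_9=(-1)

(-1)


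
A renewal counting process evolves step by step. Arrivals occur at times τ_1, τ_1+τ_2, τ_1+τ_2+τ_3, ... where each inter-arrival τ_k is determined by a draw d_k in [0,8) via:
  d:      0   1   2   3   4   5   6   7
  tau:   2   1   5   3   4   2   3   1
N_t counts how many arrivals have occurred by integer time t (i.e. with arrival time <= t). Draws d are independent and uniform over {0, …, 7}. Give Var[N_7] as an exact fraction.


228212503/268435456

Inter-arrival values over d=0..7: [2, 1, 5, 3, 4, 2, 3, 1]
Each d has probability 1/8, so the pmf of τ is: f(1) = 1/4, f(2) = 1/4, f(3) = 1/4, f(4) = 1/8, f(5) = 1/8
Let p_n(j) = P(N_n = j), with p_0 = [1]. Condition on τ_1: p_n(0) = P(τ > n), and for j >= 1, p_n(j) = Σ_{k<=n} f(k)·p_{n−k}(j−1)
p_1 = [3/4, 1/4]  (j = 0..1)
p_2 = [1/2, 7/16, 1/16]  (j = 0..2)
p_3 = [1/4, 9/16, 11/64, 1/64]  (j = 0..3)
p_4 = [1/8, 1/2, 5/16, 15/256, 1/256]  (j = 0..4)
p_5 = [0, 7/16, 13/32, 35/256, 19/1024, 1/1024]  (j = 0..5)
p_6 = [0, 1/4, 59/128, 59/256, 27/512, 23/4096, 1/4096]  (j = 0..6)
p_7 = [0, 1/8, 27/64, 83/256, 111/1024, 77/4096, 27/16384, 1/16384]  (j = 0..7)
E[N_7] = Σ j·p_7(j) = 40621/16384;  E[N_7²] = Σ j²·p_7(j) = 114641/16384
Var[N_7] = 114641/16384 − (40621/16384)² = 228212503/268435456


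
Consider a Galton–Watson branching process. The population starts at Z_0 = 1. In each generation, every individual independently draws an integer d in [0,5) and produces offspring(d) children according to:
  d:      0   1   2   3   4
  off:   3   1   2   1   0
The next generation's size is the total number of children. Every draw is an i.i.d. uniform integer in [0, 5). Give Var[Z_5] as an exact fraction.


427056266/9765625

Outcome values over d=0..4: [3, 1, 2, 1, 0]
Σy = 7, Σy² = 15, M = 5
μ = 7/5 = 7/5,  σ² = 15/5 − (7/5)² = 26/25
V_0 = 0, E_0 = 1
V_1 = 26/25·E_0 + (7/5)²·V_0 = 26/25;  E_1 = 7/5
V_2 = 26/25·E_1 + (7/5)²·V_1 = 2184/625;  E_2 = 49/25
V_3 = 26/25·E_2 + (7/5)²·V_2 = 138866/15625;  E_3 = 343/125
V_4 = 26/25·E_3 + (7/5)²·V_3 = 7919184/390625;  E_4 = 2401/625
V_5 = 26/25·E_4 + (7/5)²·V_4 = 427056266/9765625;  E_5 = 16807/3125


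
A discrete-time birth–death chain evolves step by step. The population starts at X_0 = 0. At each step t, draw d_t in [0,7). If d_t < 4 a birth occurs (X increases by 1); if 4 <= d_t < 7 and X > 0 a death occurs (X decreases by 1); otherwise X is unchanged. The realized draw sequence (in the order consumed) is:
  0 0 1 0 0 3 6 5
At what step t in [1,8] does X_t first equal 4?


t=0: X=0, d=0 → birth, X_1=1
t=1: X=1, d=0 → birth, X_2=2
t=2: X=2, d=1 → birth, X_3=3
t=3: X=3, d=0 → birth, X_4=4
t=4: X=4, d=0 → birth, X_5=5
t=5: X=5, d=3 → birth, X_6=6
t=6: X=6, d=6 → death, X_7=5
t=7: X=5, d=5 → death, X_8=4

4


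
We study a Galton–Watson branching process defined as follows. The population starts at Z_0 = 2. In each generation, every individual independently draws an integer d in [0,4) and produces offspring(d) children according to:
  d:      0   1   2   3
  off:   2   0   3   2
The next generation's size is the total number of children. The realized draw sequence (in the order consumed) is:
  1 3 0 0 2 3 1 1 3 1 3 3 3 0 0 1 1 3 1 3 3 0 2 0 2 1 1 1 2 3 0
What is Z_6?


17

gen 0: Z_0=2, draws=[1, 3], offspring=[0, 2], Z_1=2
gen 1: Z_1=2, draws=[0, 0], offspring=[2, 2], Z_2=4
gen 2: Z_2=4, draws=[2, 3, 1, 1], offspring=[3, 2, 0, 0], Z_3=5
gen 3: Z_3=5, draws=[3, 1, 3, 3, 3], offspring=[2, 0, 2, 2, 2], Z_4=8
gen 4: Z_4=8, draws=[0, 0, 1, 1, 3, 1, 3, 3], offspring=[2, 2, 0, 0, 2, 0, 2, 2], Z_5=10
gen 5: Z_5=10, draws=[0, 2, 0, 2, 1, 1, 1, 2, 3, 0], offspring=[2, 3, 2, 3, 0, 0, 0, 3, 2, 2], Z_6=17


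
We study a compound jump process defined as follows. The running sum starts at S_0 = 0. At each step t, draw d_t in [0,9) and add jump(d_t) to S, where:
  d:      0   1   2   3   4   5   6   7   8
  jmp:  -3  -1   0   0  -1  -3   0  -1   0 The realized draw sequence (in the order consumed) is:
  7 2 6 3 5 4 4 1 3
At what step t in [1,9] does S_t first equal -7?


8

t=0: S=0, d=7, jump=-1, S_1=-1
t=1: S=-1, d=2, jump=0, S_2=-1
t=2: S=-1, d=6, jump=0, S_3=-1
t=3: S=-1, d=3, jump=0, S_4=-1
t=4: S=-1, d=5, jump=-3, S_5=-4
t=5: S=-4, d=4, jump=-1, S_6=-5
t=6: S=-5, d=4, jump=-1, S_7=-6
t=7: S=-6, d=1, jump=-1, S_8=-7
t=8: S=-7, d=3, jump=0, S_9=-7


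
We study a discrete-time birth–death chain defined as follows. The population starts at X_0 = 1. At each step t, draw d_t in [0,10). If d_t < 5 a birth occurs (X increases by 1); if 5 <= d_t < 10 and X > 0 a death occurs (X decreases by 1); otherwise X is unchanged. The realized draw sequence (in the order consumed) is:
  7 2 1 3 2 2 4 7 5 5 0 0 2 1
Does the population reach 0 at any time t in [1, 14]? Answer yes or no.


yes

t=0: X=1, d=7 → death, X_1=0
t=1: X=0, d=2 → birth, X_2=1
t=2: X=1, d=1 → birth, X_3=2
t=3: X=2, d=3 → birth, X_4=3
t=4: X=3, d=2 → birth, X_5=4
t=5: X=4, d=2 → birth, X_6=5
t=6: X=5, d=4 → birth, X_7=6
t=7: X=6, d=7 → death, X_8=5
t=8: X=5, d=5 → death, X_9=4
t=9: X=4, d=5 → death, X_10=3
t=10: X=3, d=0 → birth, X_11=4
t=11: X=4, d=0 → birth, X_12=5
t=12: X=5, d=2 → birth, X_13=6
t=13: X=6, d=1 → birth, X_14=7


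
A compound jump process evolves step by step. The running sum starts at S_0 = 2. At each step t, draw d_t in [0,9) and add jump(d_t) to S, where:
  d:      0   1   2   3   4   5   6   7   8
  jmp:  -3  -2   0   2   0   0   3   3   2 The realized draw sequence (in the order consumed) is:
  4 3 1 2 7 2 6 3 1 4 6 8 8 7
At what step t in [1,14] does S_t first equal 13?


12

t=0: S=2, d=4, jump=0, S_1=2
t=1: S=2, d=3, jump=2, S_2=4
t=2: S=4, d=1, jump=-2, S_3=2
t=3: S=2, d=2, jump=0, S_4=2
t=4: S=2, d=7, jump=3, S_5=5
t=5: S=5, d=2, jump=0, S_6=5
t=6: S=5, d=6, jump=3, S_7=8
t=7: S=8, d=3, jump=2, S_8=10
t=8: S=10, d=1, jump=-2, S_9=8
t=9: S=8, d=4, jump=0, S_10=8
t=10: S=8, d=6, jump=3, S_11=11
t=11: S=11, d=8, jump=2, S_12=13
t=12: S=13, d=8, jump=2, S_13=15
t=13: S=15, d=7, jump=3, S_14=18


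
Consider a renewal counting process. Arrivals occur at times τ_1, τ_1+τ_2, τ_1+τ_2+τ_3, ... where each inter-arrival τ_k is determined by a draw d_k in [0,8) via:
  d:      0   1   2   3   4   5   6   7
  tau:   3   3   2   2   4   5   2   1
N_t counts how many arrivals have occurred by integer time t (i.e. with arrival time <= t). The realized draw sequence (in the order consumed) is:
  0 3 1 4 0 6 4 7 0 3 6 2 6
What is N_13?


draw d_1=0: τ_1=3, arrival time A_1=3
draw d_2=3: τ_2=2, arrival time A_2=5
draw d_3=1: τ_3=3, arrival time A_3=8
draw d_4=4: τ_4=4, arrival time A_4=12
draw d_5=0: τ_5=3, arrival time A_5=15
draw d_6=6: τ_6=2, arrival time A_6=17
draw d_7=4: τ_7=4, arrival time A_7=21
draw d_8=7: τ_8=1, arrival time A_8=22
draw d_9=0: τ_9=3, arrival time A_9=25
draw d_10=3: τ_10=2, arrival time A_10=27
draw d_11=6: τ_11=2, arrival time A_11=29
draw d_12=2: τ_12=2, arrival time A_12=31
draw d_13=6: τ_13=2, arrival time A_13=33
N_t over t=0..13: 0:0 1:0 2:0 3:1 4:1 5:2 6:2 7:2 8:3 9:3 10:3 11:3 12:4 13:4

4


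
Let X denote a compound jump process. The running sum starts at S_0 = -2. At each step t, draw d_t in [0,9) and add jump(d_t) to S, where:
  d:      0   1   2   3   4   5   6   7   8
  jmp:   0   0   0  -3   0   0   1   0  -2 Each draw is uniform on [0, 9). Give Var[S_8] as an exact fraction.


Outcome values over d=0..8: [0, 0, 0, -3, 0, 0, 1, 0, -2]
Σy = -4, Σy² = 14, M = 9
μ = -4/9 = -4/9,  σ² = 14/9 − (-4/9)² = 110/81
Independent increments: Var[S_8] = 8·σ² = 8·(110/81) = 880/81

880/81


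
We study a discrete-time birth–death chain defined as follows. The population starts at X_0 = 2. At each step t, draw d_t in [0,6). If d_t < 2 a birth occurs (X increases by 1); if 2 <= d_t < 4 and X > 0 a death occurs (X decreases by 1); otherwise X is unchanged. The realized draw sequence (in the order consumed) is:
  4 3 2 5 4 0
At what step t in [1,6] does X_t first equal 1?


t=0: X=2, d=4 → hold, X_1=2
t=1: X=2, d=3 → death, X_2=1
t=2: X=1, d=2 → death, X_3=0
t=3: X=0, d=5 → hold, X_4=0
t=4: X=0, d=4 → hold, X_5=0
t=5: X=0, d=0 → birth, X_6=1

2


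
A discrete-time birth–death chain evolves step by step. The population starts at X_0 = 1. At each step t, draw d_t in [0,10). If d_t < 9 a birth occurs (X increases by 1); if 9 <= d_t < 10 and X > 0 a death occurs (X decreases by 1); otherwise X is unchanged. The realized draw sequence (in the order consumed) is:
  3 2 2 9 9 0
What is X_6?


3

t=0: X=1, d=3 → birth, X_1=2
t=1: X=2, d=2 → birth, X_2=3
t=2: X=3, d=2 → birth, X_3=4
t=3: X=4, d=9 → death, X_4=3
t=4: X=3, d=9 → death, X_5=2
t=5: X=2, d=0 → birth, X_6=3


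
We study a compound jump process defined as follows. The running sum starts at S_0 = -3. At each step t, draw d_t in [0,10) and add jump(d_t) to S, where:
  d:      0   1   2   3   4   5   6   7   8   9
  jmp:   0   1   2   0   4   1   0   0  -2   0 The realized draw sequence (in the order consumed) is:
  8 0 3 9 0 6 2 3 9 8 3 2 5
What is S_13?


t=0: S=-3, d=8, jump=-2, S_1=-5
t=1: S=-5, d=0, jump=0, S_2=-5
t=2: S=-5, d=3, jump=0, S_3=-5
t=3: S=-5, d=9, jump=0, S_4=-5
t=4: S=-5, d=0, jump=0, S_5=-5
t=5: S=-5, d=6, jump=0, S_6=-5
t=6: S=-5, d=2, jump=2, S_7=-3
t=7: S=-3, d=3, jump=0, S_8=-3
t=8: S=-3, d=9, jump=0, S_9=-3
t=9: S=-3, d=8, jump=-2, S_10=-5
t=10: S=-5, d=3, jump=0, S_11=-5
t=11: S=-5, d=2, jump=2, S_12=-3
t=12: S=-3, d=5, jump=1, S_13=-2

-2


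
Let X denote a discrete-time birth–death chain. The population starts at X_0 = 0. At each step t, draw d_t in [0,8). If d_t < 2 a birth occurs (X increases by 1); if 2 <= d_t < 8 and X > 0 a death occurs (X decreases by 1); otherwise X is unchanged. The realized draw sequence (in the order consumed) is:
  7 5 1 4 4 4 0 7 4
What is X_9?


0

t=0: X=0, d=7 → hold, X_1=0
t=1: X=0, d=5 → hold, X_2=0
t=2: X=0, d=1 → birth, X_3=1
t=3: X=1, d=4 → death, X_4=0
t=4: X=0, d=4 → hold, X_5=0
t=5: X=0, d=4 → hold, X_6=0
t=6: X=0, d=0 → birth, X_7=1
t=7: X=1, d=7 → death, X_8=0
t=8: X=0, d=4 → hold, X_9=0


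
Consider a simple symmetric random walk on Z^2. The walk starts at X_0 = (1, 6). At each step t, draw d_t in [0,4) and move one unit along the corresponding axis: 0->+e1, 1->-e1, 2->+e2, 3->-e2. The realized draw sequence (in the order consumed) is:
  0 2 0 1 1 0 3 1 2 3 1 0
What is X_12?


t=0: X=(1, 6), d=0 → +e1, X_1=(2, 6)
t=1: X=(2, 6), d=2 → +e2, X_2=(2, 7)
t=2: X=(2, 7), d=0 → +e1, X_3=(3, 7)
t=3: X=(3, 7), d=1 → -e1, X_4=(2, 7)
t=4: X=(2, 7), d=1 → -e1, X_5=(1, 7)
t=5: X=(1, 7), d=0 → +e1, X_6=(2, 7)
t=6: X=(2, 7), d=3 → -e2, X_7=(2, 6)
t=7: X=(2, 6), d=1 → -e1, X_8=(1, 6)
t=8: X=(1, 6), d=2 → +e2, X_9=(1, 7)
t=9: X=(1, 7), d=3 → -e2, X_10=(1, 6)
t=10: X=(1, 6), d=1 → -e1, X_11=(0, 6)
t=11: X=(0, 6), d=0 → +e1, X_12=(1, 6)

(1, 6)


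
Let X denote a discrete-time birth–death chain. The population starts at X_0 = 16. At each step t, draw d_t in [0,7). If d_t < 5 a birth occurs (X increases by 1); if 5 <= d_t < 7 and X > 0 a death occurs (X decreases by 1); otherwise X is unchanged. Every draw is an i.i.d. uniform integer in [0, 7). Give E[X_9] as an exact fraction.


139/7

X can drop by at most 1 per step and X_0 = 16 > T = 9, so X_t >= 16 − t >= 7 > 0 for every t <= 9: the floor at 0 (the 'and X > 0' condition) never binds. Hence X_9 = X_0 + Σ_{t<9} Y_t with i.i.d. increments Y_t = y(d_t) ∈ {+1, −1, 0}.
Outcome values over d=0..6: [1, 1, 1, 1, 1, -1, -1]
Σy = 3, Σy² = 7, M = 7
μ = 3/7 = 3/7,  σ² = 7/7 − (3/7)² = 40/49
E[X_9] = 16 + 9·(3/7) = 139/7
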